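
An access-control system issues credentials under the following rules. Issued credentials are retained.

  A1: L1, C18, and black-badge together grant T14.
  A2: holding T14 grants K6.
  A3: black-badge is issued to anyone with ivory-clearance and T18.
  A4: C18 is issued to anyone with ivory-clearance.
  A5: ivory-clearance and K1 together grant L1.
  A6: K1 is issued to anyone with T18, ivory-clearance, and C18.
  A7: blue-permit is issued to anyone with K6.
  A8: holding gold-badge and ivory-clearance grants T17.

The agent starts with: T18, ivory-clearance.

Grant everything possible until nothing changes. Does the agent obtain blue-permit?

Yes

Holding ivory-clearance and T18 grants black-badge (A3).
Holding ivory-clearance grants C18 (A4).
Holding T18, ivory-clearance, and C18 grants K1 (A6).
Holding ivory-clearance and K1 grants L1 (A5).
Holding L1, C18, and black-badge grants T14 (A1).
Holding T14 grants K6 (A2).
Holding K6 grants blue-permit (A7).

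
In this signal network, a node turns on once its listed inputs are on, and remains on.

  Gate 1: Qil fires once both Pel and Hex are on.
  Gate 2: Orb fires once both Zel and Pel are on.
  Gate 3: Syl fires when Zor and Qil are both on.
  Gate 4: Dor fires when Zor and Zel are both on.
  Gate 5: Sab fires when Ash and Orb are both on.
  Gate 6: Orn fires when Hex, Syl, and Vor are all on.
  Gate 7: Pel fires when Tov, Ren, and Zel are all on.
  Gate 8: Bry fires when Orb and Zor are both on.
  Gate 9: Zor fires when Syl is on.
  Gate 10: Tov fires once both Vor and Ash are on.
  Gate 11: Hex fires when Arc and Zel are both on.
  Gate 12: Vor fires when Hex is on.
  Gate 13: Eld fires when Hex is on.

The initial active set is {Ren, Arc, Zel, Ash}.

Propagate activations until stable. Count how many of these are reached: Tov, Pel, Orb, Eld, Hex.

Arc and Zel are on, so Hex fires (Gate 11).
Hex is on, so Eld fires (Gate 13).
Hex is on, so Vor fires (Gate 12).
Gate 10: Vor and Ash on → Tov on.
Gate 7: Tov, Ren, and Zel on → Pel on.
Zel and Pel are on, so Orb fires (Gate 2).
Tov: reached.
Pel: reached.
Orb: reached.
Eld: reached.
Hex: reached.
All 5 are reached.

5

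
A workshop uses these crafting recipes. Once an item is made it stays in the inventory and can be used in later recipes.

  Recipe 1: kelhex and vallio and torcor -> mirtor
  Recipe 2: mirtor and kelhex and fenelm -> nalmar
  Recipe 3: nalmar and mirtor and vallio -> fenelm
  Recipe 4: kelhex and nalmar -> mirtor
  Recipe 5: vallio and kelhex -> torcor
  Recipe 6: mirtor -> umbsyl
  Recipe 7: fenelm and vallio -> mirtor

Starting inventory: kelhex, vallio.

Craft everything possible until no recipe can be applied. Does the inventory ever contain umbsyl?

vallio and kelhex -> torcor (Recipe 5).
kelhex and vallio and torcor -> mirtor (Recipe 1).
Using Recipe 6, mirtor makes umbsyl.

Yes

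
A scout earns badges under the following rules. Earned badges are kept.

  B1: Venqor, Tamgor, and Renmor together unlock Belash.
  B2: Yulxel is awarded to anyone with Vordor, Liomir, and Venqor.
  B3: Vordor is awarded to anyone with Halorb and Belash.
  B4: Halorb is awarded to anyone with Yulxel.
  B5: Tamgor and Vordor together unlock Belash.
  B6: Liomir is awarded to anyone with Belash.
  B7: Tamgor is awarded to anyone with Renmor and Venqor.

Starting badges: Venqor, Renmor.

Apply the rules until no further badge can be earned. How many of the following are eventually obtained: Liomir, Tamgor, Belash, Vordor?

With Renmor and Venqor, Tamgor is earned (B7).
With Venqor, Tamgor, and Renmor, Belash is earned (B1).
With Belash, Liomir is earned (B6).
Liomir: reached.
Tamgor: reached.
Belash: reached.
Vordor would need Halorb and Belash (B3), but Halorb is never earned.
Reached: Liomir, Tamgor, and Belash — 3 of the 4.

3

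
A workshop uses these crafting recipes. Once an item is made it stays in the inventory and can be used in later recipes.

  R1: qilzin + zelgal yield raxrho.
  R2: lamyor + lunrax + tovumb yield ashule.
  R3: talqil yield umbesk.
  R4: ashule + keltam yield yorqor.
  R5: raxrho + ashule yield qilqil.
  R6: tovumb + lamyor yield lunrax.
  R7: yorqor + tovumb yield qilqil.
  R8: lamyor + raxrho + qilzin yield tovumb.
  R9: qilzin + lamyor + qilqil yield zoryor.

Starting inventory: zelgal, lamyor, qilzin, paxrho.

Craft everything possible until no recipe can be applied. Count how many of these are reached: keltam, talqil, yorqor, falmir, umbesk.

0

No rule produces keltam, and it is not given.
No rule produces talqil, and it is not given.
yorqor would need ashule and keltam (R4), but keltam is never obtained.
No rule produces falmir, and it is not given.
umbesk would need talqil (R3), but talqil is never obtained.
None of the 5 are reached.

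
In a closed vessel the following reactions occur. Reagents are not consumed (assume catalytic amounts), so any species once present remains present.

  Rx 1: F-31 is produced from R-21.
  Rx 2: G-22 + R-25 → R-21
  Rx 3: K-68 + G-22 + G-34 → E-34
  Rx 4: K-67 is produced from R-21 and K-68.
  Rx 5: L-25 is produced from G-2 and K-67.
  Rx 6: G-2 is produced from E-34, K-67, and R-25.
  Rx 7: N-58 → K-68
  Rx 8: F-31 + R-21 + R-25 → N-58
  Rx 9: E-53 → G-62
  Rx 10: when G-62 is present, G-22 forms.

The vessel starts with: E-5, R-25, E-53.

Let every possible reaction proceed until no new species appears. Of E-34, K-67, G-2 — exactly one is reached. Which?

K-67

E-53 present → G-62 forms (Rx 9).
G-62 present → G-22 forms (Rx 10).
G-22 and R-25 present → R-21 forms (Rx 2).
R-21 present → F-31 forms (Rx 1).
F-31, R-21, and R-25 present → N-58 forms (Rx 8).
N-58 present → K-68 forms (Rx 7).
R-21 and K-68 present → K-67 forms (Rx 4).
G-2 would need E-34, K-67, and R-25 (Rx 6), but E-34 never forms. E-34 would need K-68, G-22, and G-34 (Rx 3), but G-34 never forms.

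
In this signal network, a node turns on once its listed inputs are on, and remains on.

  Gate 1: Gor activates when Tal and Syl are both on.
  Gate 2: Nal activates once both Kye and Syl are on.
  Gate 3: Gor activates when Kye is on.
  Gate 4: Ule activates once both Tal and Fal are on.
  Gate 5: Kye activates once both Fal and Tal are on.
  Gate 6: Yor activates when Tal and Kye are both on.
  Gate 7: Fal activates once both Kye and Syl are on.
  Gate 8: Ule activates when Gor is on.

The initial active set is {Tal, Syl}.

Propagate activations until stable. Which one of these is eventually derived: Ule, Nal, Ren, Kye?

Gate 1: Tal and Syl on → Gor on.
Gor is on, so Ule activates (Gate 8).
No rule produces Ren, and it is not given. Kye would need Fal and Tal (Gate 5), but Fal never turns on. Nal would need Kye and Syl (Gate 2), but Kye never turns on.

Ule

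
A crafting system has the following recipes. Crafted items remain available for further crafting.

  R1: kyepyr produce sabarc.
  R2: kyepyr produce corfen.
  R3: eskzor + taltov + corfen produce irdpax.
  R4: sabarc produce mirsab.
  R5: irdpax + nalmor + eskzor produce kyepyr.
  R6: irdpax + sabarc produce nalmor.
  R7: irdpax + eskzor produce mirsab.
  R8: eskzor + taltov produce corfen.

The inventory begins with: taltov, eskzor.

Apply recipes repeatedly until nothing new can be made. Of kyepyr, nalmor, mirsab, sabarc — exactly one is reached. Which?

mirsab

Using R8, eskzor and taltov make corfen.
Using R3, eskzor, taltov, and corfen make irdpax.
irdpax + eskzor → mirsab (R7).
nalmor would need irdpax and sabarc (R6), but sabarc is never obtained. kyepyr would need irdpax, nalmor, and eskzor (R5), but nalmor is never obtained. sabarc would need kyepyr (R1), but kyepyr is never obtained.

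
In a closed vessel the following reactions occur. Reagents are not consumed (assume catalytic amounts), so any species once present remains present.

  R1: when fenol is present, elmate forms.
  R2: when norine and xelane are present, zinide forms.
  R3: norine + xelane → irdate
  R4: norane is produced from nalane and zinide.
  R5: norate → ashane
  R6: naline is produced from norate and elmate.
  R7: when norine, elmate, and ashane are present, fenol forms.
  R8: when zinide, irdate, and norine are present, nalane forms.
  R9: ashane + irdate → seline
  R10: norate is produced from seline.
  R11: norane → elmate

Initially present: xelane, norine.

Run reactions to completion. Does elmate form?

Yes

norine and xelane present → irdate forms (R3).
norine and xelane present → zinide forms (R2).
zinide, irdate, and norine present → nalane forms (R8).
nalane and zinide present → norane forms (R4).
norane present → elmate forms (R11).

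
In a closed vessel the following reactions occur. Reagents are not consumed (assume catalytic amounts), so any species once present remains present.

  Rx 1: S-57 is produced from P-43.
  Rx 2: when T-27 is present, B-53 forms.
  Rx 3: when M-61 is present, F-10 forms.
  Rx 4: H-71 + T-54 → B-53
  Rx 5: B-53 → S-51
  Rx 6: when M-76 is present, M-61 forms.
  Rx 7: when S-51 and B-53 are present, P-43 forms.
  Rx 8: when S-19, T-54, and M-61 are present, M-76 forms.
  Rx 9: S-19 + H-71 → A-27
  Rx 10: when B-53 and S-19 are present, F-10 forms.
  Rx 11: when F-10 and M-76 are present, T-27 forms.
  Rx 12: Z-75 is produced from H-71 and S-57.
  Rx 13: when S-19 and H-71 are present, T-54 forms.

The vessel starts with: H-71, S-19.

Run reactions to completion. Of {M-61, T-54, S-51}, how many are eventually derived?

S-19 and H-71 present → T-54 forms (Rx 13).
H-71 and T-54 present → B-53 forms (Rx 4).
B-53 present → S-51 forms (Rx 5).
M-61 would need M-76 (Rx 6), but M-76 never forms.
T-54: reached.
S-51: reached.
Reached: T-54 and S-51 — 2 of the 3.

2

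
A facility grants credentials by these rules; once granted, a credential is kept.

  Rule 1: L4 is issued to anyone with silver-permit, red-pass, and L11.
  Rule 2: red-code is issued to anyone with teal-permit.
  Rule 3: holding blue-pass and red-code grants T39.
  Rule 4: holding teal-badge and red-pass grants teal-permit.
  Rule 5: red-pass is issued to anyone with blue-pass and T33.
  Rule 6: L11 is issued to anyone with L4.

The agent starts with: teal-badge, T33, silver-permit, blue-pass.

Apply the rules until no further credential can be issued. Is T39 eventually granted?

Yes

Holding blue-pass and T33 grants red-pass (Rule 5).
Holding teal-badge and red-pass grants teal-permit (Rule 4).
Holding teal-permit grants red-code (Rule 2).
Holding blue-pass and red-code grants T39 (Rule 3).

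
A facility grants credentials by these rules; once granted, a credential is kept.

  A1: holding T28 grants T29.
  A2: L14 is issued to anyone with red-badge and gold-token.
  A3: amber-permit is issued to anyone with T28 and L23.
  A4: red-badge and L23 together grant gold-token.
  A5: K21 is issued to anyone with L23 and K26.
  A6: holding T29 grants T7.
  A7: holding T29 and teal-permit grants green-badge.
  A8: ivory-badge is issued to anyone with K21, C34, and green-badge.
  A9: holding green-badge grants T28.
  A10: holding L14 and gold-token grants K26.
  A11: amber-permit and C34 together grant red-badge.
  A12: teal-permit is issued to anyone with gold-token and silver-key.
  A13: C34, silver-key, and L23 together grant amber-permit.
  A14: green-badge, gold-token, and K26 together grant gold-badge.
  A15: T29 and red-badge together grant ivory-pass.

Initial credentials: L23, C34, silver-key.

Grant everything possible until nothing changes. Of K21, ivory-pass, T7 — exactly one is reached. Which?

Holding C34, silver-key, and L23 grants amber-permit (A13).
Holding amber-permit and C34 grants red-badge (A11).
Holding red-badge and L23 grants gold-token (A4).
Holding red-badge and gold-token grants L14 (A2).
Holding L14 and gold-token grants K26 (A10).
Holding L23 and K26 grants K21 (A5).
T7 would need T29 (A6), but T29 is never granted. ivory-pass would need T29 and red-badge (A15), but T29 is never granted.

K21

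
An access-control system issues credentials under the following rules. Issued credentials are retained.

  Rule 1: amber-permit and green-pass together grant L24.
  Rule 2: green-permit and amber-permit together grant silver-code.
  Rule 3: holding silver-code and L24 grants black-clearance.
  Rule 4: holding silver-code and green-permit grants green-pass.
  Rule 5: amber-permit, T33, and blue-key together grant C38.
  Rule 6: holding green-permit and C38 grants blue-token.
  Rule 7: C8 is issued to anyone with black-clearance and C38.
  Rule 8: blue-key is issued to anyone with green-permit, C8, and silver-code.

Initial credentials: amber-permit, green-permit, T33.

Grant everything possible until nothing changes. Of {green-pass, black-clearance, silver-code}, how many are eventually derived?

3

Holding green-permit and amber-permit grants silver-code (Rule 2).
Holding silver-code and green-permit grants green-pass (Rule 4).
Holding amber-permit and green-pass grants L24 (Rule 1).
Holding silver-code and L24 grants black-clearance (Rule 3).
green-pass: reached.
black-clearance: reached.
silver-code: reached.
All 3 are reached.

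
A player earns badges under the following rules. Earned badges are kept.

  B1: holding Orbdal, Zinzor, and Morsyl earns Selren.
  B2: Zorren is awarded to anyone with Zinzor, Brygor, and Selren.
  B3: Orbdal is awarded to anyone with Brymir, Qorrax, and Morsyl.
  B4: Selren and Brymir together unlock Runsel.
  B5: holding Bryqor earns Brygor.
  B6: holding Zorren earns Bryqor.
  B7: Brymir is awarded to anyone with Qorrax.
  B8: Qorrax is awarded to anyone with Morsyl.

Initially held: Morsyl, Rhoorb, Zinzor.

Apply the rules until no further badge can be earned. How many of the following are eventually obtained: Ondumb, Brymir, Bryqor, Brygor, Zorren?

1

With Morsyl, Qorrax is earned (B8).
With Qorrax, Brymir is earned (B7).
No rule produces Ondumb, and it is not given.
Brymir: reached.
Bryqor would need Zorren (B6), but Zorren is never earned.
Brygor would need Bryqor (B5), but Bryqor is never earned.
Zorren would need Zinzor, Brygor, and Selren (B2), but Brygor is never earned.
Reached: Brymir — 1 of the 5.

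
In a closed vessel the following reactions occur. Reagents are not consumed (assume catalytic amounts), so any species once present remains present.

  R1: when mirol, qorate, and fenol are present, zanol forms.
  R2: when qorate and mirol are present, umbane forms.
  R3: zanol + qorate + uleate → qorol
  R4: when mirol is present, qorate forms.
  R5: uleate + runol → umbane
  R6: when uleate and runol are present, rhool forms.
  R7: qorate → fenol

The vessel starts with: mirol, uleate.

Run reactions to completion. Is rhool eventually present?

rhool would need uleate and runol (R6), but runol never forms.

No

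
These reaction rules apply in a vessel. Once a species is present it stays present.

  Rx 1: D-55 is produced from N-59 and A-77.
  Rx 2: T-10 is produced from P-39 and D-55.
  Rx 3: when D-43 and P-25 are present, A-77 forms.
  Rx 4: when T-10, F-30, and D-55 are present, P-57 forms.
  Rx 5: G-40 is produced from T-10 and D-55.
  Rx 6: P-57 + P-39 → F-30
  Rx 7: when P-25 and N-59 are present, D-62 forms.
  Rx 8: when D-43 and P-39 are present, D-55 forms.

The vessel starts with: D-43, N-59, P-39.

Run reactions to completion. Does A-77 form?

A-77 would need D-43 and P-25 (Rx 3), but P-25 never forms.

No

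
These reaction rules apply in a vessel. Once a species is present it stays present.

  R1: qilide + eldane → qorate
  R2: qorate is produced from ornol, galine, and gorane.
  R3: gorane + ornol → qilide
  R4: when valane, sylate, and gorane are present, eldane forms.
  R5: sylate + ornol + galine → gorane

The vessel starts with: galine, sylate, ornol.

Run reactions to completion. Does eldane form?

No

eldane would need valane, sylate, and gorane (R4), but valane never forms.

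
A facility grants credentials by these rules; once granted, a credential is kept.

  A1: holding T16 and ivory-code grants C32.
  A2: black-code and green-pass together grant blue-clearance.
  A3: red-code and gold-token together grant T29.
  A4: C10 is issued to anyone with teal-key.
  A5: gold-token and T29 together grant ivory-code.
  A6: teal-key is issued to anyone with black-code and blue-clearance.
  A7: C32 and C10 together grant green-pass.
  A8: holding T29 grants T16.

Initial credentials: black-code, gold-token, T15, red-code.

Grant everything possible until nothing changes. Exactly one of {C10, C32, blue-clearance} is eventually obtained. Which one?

Holding red-code and gold-token grants T29 (A3).
Holding gold-token and T29 grants ivory-code (A5).
Holding T29 grants T16 (A8).
Holding T16 and ivory-code grants C32 (A1).
C10 would need teal-key (A4), but teal-key is never granted. blue-clearance would need black-code and green-pass (A2), but green-pass is never granted.

C32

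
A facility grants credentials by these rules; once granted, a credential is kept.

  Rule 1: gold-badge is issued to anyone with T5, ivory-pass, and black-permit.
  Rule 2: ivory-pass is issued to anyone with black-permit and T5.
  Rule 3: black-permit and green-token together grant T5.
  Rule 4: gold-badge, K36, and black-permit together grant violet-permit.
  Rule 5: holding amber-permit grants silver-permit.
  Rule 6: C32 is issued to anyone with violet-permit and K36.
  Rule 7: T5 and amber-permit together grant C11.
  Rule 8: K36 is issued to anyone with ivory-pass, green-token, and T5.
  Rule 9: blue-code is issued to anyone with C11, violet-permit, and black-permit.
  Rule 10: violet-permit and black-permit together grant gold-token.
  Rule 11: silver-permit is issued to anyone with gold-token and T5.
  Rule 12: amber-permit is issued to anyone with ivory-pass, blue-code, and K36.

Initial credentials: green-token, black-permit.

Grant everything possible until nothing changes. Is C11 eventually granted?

No

C11 would need T5 and amber-permit (Rule 7), but amber-permit is never granted.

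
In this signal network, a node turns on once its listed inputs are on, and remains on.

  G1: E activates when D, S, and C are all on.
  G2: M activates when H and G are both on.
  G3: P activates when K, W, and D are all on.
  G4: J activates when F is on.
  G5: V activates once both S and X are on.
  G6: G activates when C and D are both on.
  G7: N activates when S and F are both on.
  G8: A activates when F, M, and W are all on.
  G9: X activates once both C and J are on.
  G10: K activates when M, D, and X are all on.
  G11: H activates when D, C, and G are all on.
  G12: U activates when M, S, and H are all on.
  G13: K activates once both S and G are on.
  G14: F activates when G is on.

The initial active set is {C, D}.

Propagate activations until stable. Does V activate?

V would need S and X (G5), but S never turns on.

No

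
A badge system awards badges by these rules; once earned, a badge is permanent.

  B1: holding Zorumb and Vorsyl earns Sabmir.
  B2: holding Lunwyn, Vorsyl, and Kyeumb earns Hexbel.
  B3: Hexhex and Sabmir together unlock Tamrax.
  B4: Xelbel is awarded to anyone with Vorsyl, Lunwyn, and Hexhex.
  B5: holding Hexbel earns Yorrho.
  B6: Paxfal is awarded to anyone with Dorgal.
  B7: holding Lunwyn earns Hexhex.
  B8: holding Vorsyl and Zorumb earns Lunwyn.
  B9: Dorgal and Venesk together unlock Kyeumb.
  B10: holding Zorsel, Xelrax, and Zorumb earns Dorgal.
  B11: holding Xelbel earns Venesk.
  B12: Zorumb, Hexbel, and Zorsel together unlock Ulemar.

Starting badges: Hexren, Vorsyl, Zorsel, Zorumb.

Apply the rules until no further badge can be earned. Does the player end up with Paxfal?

Paxfal would need Dorgal (B6), but Dorgal is never earned.

No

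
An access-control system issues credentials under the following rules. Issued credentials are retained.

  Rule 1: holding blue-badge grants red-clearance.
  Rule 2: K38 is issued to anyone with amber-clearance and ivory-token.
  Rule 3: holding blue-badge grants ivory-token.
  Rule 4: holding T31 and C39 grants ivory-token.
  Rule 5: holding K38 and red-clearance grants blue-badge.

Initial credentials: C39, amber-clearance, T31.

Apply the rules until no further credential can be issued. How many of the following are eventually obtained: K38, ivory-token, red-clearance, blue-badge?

Holding T31 and C39 grants ivory-token (Rule 4).
Holding amber-clearance and ivory-token grants K38 (Rule 2).
K38: reached.
ivory-token: reached.
red-clearance would need blue-badge (Rule 1), but blue-badge is never granted.
blue-badge would need K38 and red-clearance (Rule 5), but red-clearance is never granted.
Reached: K38 and ivory-token — 2 of the 4.

2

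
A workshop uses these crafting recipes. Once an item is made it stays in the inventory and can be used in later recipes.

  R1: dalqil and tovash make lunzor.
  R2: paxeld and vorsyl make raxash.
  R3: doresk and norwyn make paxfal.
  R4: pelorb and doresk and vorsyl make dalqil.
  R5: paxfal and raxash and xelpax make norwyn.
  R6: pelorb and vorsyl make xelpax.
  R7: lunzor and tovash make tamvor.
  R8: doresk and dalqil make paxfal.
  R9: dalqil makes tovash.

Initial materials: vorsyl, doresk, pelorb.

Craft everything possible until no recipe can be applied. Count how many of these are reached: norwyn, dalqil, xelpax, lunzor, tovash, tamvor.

pelorb and vorsyl → xelpax (R6).
Using R4, pelorb, doresk, and vorsyl make dalqil.
dalqil → tovash (R9).
dalqil and tovash → lunzor (R1).
Using R7, lunzor and tovash make tamvor.
norwyn would need paxfal, raxash, and xelpax (R5), but raxash is never obtained.
dalqil: reached.
xelpax: reached.
lunzor: reached.
tovash: reached.
tamvor: reached.
Reached: dalqil, xelpax, lunzor, tovash, and tamvor — 5 of the 6.

5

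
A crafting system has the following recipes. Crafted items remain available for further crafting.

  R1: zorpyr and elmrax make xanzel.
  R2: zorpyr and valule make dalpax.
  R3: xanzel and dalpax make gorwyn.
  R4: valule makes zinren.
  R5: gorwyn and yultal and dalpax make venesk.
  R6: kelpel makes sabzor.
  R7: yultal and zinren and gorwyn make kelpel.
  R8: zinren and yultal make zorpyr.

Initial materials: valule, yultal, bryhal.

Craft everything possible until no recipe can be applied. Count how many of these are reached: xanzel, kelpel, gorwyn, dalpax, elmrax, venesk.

Using R4, valule makes zinren.
zinren and yultal → zorpyr (R8).
zorpyr and valule → dalpax (R2).
xanzel would need zorpyr and elmrax (R1), but elmrax is never obtained.
kelpel would need yultal, zinren, and gorwyn (R7), but gorwyn is never obtained.
gorwyn would need xanzel and dalpax (R3), but xanzel is never obtained.
dalpax: reached.
No rule produces elmrax, and it is not given.
venesk would need gorwyn, yultal, and dalpax (R5), but gorwyn is never obtained.
Reached: dalpax — 1 of the 6.

1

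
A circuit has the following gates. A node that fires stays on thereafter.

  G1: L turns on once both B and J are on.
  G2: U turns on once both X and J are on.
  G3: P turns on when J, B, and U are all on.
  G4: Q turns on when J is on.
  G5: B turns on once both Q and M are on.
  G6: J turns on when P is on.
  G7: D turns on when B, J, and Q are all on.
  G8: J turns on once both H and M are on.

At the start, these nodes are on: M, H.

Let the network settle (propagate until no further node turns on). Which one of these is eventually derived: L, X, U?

L

H and M are on, so J turns on (G8).
G4: J on → Q on.
Q and M are on, so B turns on (G5).
B and J are on, so L turns on (G1).
U would need X and J (G2), but X never turns on. No rule produces X, and it is not given.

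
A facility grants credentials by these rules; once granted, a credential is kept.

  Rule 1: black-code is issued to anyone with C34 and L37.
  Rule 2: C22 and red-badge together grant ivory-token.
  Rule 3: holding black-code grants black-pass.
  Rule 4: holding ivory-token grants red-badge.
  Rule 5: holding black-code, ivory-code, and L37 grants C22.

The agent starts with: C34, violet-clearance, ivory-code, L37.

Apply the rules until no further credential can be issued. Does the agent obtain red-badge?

red-badge would need ivory-token (Rule 4), but ivory-token is never granted.

No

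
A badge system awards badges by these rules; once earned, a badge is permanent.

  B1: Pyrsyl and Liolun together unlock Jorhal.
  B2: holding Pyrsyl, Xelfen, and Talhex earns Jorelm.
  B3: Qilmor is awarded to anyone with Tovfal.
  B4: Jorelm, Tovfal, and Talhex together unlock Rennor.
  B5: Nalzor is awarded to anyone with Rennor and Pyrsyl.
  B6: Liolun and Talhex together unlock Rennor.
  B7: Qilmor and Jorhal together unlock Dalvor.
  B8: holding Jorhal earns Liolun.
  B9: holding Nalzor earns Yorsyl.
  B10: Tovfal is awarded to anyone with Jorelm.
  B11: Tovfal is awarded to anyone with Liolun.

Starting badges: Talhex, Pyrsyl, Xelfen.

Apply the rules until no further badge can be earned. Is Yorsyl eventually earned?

Yes

With Pyrsyl, Xelfen, and Talhex, Jorelm is earned (B2).
With Jorelm, Tovfal is earned (B10).
With Jorelm, Tovfal, and Talhex, Rennor is earned (B4).
With Rennor and Pyrsyl, Nalzor is earned (B5).
With Nalzor, Yorsyl is earned (B9).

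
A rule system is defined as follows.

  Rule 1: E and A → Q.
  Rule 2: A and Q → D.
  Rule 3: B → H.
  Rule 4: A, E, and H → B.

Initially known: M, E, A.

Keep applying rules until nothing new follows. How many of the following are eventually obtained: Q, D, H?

2

E and A hold, so Q follows (Rule 1).
From A and Q, Rule 2 gives D.
Q: reached.
D: reached.
H would need B (Rule 3), but B is never established.
Reached: Q and D — 2 of the 3.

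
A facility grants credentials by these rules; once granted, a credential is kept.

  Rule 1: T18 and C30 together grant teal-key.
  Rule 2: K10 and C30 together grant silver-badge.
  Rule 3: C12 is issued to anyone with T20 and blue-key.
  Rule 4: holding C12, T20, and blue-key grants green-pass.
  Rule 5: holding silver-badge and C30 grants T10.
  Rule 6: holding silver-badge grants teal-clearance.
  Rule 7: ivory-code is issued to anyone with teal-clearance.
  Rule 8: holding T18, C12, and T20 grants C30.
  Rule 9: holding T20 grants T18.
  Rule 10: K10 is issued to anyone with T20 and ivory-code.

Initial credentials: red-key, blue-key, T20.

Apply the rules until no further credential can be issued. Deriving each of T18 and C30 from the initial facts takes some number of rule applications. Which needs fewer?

T18

T18: Holding T20 grants T18 (Rule 9). [1 rule application]
C30: Holding T20 and blue-key grants C12 (Rule 3). Holding T20 grants T18 (Rule 9). Holding T18, C12, and T20 grants C30 (Rule 8). [3 rule applications]
T18 needs fewer.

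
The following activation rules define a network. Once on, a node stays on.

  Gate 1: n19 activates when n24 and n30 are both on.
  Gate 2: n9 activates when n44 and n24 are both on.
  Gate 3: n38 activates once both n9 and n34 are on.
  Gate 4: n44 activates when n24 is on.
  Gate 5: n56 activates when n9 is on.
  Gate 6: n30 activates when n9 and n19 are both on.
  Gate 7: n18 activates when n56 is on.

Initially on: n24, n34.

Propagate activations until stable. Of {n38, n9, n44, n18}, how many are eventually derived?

n24 is on, so n44 activates (Gate 4).
n44 and n24 are on, so n9 activates (Gate 2).
n9 is on, so n56 activates (Gate 5).
n9 and n34 are on, so n38 activates (Gate 3).
n56 is on, so n18 activates (Gate 7).
n38: reached.
n9: reached.
n44: reached.
n18: reached.
All 4 are reached.

4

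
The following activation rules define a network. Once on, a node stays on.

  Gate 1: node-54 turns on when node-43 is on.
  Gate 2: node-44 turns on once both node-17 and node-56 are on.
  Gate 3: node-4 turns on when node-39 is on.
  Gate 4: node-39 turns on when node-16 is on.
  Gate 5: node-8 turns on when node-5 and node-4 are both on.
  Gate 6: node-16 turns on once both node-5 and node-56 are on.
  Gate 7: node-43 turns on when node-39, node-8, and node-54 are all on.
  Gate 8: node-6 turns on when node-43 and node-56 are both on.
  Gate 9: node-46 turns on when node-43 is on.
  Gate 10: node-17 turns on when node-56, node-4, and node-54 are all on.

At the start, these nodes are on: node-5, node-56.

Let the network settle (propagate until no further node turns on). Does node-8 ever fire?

Yes

node-5 and node-56 are on, so node-16 turns on (Gate 6).
node-16 is on, so node-39 turns on (Gate 4).
Gate 3: node-39 on → node-4 on.
node-5 and node-4 are on, so node-8 turns on (Gate 5).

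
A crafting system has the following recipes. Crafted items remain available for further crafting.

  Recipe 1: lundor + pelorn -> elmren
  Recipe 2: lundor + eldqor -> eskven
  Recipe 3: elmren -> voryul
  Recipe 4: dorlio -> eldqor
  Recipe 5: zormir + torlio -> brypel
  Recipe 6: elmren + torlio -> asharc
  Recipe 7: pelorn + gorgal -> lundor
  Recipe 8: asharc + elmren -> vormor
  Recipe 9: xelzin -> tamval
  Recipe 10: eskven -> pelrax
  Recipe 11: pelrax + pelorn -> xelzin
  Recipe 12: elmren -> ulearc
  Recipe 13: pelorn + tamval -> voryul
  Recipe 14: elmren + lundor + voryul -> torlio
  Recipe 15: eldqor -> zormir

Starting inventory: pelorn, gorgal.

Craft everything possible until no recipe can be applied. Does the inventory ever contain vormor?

Yes

Using Recipe 7, pelorn and gorgal make lundor.
Using Recipe 1, lundor and pelorn make elmren.
elmren -> voryul (Recipe 3).
elmren + lundor + voryul -> torlio (Recipe 14).
Using Recipe 6, elmren and torlio make asharc.
Using Recipe 8, asharc and elmren make vormor.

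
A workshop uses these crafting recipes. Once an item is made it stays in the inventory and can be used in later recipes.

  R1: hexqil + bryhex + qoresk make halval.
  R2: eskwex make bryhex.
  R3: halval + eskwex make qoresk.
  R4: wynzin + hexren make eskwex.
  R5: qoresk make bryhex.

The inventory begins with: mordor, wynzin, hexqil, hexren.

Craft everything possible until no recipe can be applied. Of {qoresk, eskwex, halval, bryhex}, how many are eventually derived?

Using R4, wynzin and hexren make eskwex.
eskwex → bryhex (R2).
qoresk would need halval and eskwex (R3), but halval is never obtained.
eskwex: reached.
halval would need hexqil, bryhex, and qoresk (R1), but qoresk is never obtained.
bryhex: reached.
Reached: eskwex and bryhex — 2 of the 4.

2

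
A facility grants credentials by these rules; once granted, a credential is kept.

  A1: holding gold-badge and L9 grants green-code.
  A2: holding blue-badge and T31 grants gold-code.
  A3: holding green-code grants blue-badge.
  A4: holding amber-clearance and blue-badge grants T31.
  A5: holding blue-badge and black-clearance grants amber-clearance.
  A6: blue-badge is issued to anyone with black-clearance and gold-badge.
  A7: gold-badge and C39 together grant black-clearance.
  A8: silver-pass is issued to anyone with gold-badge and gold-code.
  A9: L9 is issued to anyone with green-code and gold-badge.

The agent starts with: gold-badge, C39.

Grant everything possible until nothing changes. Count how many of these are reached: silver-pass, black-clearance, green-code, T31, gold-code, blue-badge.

Holding gold-badge and C39 grants black-clearance (A7).
Holding black-clearance and gold-badge grants blue-badge (A6).
Holding blue-badge and black-clearance grants amber-clearance (A5).
Holding amber-clearance and blue-badge grants T31 (A4).
Holding blue-badge and T31 grants gold-code (A2).
Holding gold-badge and gold-code grants silver-pass (A8).
silver-pass: reached.
black-clearance: reached.
green-code would need gold-badge and L9 (A1), but L9 is never granted.
T31: reached.
gold-code: reached.
blue-badge: reached.
Reached: silver-pass, black-clearance, T31, gold-code, and blue-badge — 5 of the 6.

5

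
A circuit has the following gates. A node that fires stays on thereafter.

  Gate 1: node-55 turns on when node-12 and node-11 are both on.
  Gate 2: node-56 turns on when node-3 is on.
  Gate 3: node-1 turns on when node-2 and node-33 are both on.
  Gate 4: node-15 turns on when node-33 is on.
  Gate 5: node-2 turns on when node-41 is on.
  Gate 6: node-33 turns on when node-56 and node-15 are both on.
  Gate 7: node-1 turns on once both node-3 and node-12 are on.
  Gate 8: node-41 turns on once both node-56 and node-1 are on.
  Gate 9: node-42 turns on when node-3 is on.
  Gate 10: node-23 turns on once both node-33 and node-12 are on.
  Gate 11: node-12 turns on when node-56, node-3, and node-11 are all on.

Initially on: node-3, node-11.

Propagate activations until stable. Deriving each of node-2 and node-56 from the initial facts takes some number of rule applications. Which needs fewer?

node-56

node-56: node-3 is on, so node-56 turns on (Gate 2). [1 rule application]
node-2: node-3 is on, so node-56 turns on (Gate 2). node-56, node-3, and node-11 are on, so node-12 turns on (Gate 11). node-3 and node-12 are on, so node-1 turns on (Gate 7). Gate 8: node-56 and node-1 on → node-41 on. node-41 is on, so node-2 turns on (Gate 5). [5 rule applications]
node-56 needs fewer.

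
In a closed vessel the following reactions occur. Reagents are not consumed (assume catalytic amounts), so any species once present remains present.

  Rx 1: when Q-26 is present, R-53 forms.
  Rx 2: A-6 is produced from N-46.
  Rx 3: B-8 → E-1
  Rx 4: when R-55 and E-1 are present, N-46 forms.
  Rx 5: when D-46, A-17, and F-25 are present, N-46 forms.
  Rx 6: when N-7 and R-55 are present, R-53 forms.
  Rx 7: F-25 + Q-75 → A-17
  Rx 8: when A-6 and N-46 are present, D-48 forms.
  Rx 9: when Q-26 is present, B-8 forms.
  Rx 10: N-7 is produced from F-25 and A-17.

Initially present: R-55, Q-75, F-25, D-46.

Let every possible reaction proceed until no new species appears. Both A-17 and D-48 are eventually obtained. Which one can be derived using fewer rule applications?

A-17: F-25 and Q-75 present → A-17 forms (Rx 7). [1 rule application]
D-48: F-25 and Q-75 present → A-17 forms (Rx 7). D-46, A-17, and F-25 present → N-46 forms (Rx 5). N-46 present → A-6 forms (Rx 2). A-6 and N-46 present → D-48 forms (Rx 8). [4 rule applications]
A-17 needs fewer.

A-17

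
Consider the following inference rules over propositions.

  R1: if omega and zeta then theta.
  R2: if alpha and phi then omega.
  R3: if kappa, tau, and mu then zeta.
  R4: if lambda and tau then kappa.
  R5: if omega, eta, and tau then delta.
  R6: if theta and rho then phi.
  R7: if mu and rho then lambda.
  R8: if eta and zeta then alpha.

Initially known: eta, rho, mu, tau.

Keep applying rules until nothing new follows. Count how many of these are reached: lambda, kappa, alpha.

From mu and rho, R7 gives lambda.
lambda and tau hold, so kappa follows (R4).
From kappa, tau, and mu, R3 gives zeta.
eta and zeta hold, so alpha follows (R8).
lambda: reached.
kappa: reached.
alpha: reached.
All 3 are reached.

3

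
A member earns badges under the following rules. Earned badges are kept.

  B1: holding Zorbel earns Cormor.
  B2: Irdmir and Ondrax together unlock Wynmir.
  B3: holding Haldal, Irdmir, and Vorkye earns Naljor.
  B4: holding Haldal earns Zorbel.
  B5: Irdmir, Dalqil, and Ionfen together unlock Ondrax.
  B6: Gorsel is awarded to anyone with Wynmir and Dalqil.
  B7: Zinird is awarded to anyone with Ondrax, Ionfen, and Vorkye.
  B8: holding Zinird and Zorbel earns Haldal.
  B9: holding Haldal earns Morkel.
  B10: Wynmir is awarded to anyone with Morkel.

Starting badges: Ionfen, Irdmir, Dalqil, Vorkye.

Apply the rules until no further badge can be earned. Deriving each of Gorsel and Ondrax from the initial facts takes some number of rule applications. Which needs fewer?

Ondrax

Ondrax: With Irdmir, Dalqil, and Ionfen, Ondrax is earned (B5). [1 rule application]
Gorsel: With Irdmir, Dalqil, and Ionfen, Ondrax is earned (B5). With Irdmir and Ondrax, Wynmir is earned (B2). With Wynmir and Dalqil, Gorsel is earned (B6). [3 rule applications]
Ondrax needs fewer.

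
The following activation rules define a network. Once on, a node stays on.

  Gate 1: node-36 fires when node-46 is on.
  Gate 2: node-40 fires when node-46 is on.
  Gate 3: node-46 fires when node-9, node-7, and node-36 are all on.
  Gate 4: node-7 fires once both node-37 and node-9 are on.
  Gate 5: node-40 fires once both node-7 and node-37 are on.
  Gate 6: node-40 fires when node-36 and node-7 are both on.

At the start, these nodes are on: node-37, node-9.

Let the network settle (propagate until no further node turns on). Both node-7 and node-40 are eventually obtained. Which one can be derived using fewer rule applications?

node-7

node-7: node-37 and node-9 are on, so node-7 fires (Gate 4). [1 rule application]
node-40: Gate 4: node-37 and node-9 on → node-7 on. Gate 5: node-7 and node-37 on → node-40 on. [2 rule applications]
node-7 needs fewer.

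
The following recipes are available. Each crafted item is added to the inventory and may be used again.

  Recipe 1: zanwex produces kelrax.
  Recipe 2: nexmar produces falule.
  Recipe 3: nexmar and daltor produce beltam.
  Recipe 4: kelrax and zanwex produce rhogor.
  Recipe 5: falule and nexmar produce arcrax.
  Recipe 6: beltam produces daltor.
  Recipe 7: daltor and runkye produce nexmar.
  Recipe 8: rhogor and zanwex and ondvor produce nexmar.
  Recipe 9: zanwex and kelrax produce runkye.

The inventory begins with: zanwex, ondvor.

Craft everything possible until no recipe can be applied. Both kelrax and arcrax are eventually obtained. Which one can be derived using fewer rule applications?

kelrax

kelrax: Using Recipe 1, zanwex makes kelrax. [1 rule application]
arcrax: Using Recipe 1, zanwex makes kelrax. kelrax and zanwex → rhogor (Recipe 4). rhogor and zanwex and ondvor → nexmar (Recipe 8). Using Recipe 2, nexmar makes falule. falule and nexmar → arcrax (Recipe 5). [5 rule applications]
kelrax needs fewer.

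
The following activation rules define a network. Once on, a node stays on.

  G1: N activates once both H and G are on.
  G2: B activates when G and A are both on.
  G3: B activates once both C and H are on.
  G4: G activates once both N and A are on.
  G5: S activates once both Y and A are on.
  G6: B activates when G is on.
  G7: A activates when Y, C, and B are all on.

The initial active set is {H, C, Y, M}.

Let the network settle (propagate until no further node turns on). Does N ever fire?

N would need H and G (G1), but G never turns on.

No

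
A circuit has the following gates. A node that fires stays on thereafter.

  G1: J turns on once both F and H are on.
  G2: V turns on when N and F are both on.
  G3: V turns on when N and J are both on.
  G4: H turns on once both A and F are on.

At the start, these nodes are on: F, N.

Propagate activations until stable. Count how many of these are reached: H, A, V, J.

G2: N and F on → V on.
H would need A and F (G4), but A never turns on.
No rule produces A, and it is not given.
V: reached.
J would need F and H (G1), but H never turns on.
Reached: V — 1 of the 4.

1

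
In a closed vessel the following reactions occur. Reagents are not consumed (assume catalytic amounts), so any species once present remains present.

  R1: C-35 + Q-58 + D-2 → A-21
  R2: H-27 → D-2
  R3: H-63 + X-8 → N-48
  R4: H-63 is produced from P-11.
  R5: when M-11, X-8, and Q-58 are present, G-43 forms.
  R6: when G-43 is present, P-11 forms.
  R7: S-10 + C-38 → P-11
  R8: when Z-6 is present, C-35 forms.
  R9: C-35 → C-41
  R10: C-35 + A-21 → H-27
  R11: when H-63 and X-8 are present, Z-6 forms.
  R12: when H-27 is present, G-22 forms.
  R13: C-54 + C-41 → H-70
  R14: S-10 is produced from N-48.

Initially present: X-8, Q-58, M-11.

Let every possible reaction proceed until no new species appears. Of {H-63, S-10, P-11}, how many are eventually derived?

M-11, X-8, and Q-58 present → G-43 forms (R5).
G-43 present → P-11 forms (R6).
P-11 present → H-63 forms (R4).
H-63 and X-8 present → N-48 forms (R3).
N-48 present → S-10 forms (R14).
H-63: reached.
S-10: reached.
P-11: reached.
All 3 are reached.

3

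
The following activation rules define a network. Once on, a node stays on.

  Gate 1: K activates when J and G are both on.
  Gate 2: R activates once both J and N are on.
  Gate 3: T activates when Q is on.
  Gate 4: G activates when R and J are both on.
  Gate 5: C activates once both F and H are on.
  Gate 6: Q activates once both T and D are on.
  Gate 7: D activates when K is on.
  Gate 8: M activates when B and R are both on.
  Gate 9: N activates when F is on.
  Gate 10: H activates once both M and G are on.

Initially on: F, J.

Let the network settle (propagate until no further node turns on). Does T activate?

No

T would need Q (Gate 3), but Q never turns on.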